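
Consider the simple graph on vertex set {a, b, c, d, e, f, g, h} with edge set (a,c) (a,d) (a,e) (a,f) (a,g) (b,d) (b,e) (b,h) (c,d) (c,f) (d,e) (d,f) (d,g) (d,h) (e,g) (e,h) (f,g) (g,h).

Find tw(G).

3

A width-3 tree decomposition is:
Bags: B1 = {d, e, g, h}  B2 = {a, d, e, g}  B3 = {a, d, f, g}  B4 = {a, c, d, f}  B5 = {b, d, e, h}
Tree: B1–B2, B2–B3, B3–B4, B1–B5
The largest bag has 4 vertices, giving width 3; this decomposition certifies tw(G) ≤ 3. On the other hand G contains the 4-clique {d, e, g, h}. A clique must lie in a single bag of any decomposition, so no decomposition can have width below 3. Therefore the treewidth is 3.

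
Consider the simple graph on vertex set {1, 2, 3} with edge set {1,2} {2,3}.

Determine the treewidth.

1

A width-1 tree decomposition is:
Bags: B1 = {1, 2}  B2 = {2, 3}
Tree: B1–B2
Each bag holds 2 vertices, so the decomposition has width 1, which upper-bounds the treewidth. Since G has at least one edge (e.g. 1–2), it is not an edgeless graph, so tw(G) ≥ 1. Combining the bounds, tw(G) = 1.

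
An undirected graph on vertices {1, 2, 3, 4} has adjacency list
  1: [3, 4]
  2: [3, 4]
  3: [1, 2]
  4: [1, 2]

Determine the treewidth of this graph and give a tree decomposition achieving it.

Treewidth 2.
Bags: B1 = {1, 2, 4}  B2 = {1, 2, 3}
Tree: B1–B2

Every bag has size at most 3, so the width is 3 − 1 = 2 and tw(G) ≤ 2. Since 2–4–1–3–2 is a cycle in G, G is not acyclic. Forests are exactly the graphs of treewidth ≤ 1, so tw(G) ≥ 2. The upper and lower bounds meet at 2, so that is the treewidth.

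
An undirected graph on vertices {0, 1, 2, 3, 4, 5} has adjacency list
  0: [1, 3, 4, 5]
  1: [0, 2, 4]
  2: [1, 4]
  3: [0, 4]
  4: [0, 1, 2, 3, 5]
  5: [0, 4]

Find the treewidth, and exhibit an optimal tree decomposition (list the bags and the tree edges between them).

Every bag has size at most 3, so the width is 3 − 1 = 2 and tw(G) ≤ 2. On the other hand G contains the 3-clique {0, 1, 4}. A clique must lie in a single bag of any decomposition, so no decomposition can have width below 2. Therefore the treewidth is 2.

Treewidth 2.
Bags: B1 = {0, 1, 4}  B2 = {0, 3, 4}  B3 = {1, 2, 4}  B4 = {0, 4, 5}
Tree: B1–B2, B1–B3, B1–B4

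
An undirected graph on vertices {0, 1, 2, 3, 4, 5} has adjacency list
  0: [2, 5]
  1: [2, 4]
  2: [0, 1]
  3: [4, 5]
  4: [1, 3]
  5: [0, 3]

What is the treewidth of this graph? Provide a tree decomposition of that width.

Each bag holds 3 vertices, so the decomposition has width 2, which upper-bounds the treewidth. For the lower bound, G contains the cycle 0–2–1–4–3–5–0, so G is not a forest; only forests have treewidth ≤ 1, hence tw(G) ≥ 2. Therefore the treewidth is 2.

Treewidth 2.
One such decomposition:
Bags: B1 = {0, 1, 2}  B2 = {0, 1, 4}  B3 = {0, 3, 4}  B4 = {0, 3, 5}
Tree: B1–B2, B2–B3, B3–B4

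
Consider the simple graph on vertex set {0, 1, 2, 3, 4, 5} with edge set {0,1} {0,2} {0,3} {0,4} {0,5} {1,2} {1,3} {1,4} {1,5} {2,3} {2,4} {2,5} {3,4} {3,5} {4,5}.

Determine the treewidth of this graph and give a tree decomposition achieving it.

A single bag containing all 6 vertices is trivially a valid decomposition of width 5. Conversely, {0, 1, 2, 3, 4, 5} is a clique of size 6, and the vertices of any clique must share a bag in every tree decomposition; so some bag has ≥ 6 vertices and tw(G) ≥ 5. Hence tw(G) = 5 exactly.

Treewidth 5.
One optimal decomposition is:
Bags: B1 = {0, 1, 2, 3, 4, 5}
Tree: (single bag)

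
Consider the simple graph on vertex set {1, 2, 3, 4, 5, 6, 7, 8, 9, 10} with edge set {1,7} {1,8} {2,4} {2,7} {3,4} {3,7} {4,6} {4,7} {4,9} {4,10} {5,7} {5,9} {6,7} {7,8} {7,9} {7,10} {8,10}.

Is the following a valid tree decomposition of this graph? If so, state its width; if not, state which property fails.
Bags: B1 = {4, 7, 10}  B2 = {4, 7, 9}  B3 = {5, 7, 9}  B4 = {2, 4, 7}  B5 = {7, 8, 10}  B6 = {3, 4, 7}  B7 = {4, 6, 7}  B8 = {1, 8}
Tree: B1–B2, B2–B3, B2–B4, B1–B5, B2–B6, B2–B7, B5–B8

A tree decomposition must satisfy three properties: every vertex lies in some bag; for every edge, both endpoints lie together in some bag; and for every vertex, the bags containing it form a connected subtree. Here edge (7,1) lies in no bag, so the decomposition is invalid.

No — edge (7,1) lies in no bag.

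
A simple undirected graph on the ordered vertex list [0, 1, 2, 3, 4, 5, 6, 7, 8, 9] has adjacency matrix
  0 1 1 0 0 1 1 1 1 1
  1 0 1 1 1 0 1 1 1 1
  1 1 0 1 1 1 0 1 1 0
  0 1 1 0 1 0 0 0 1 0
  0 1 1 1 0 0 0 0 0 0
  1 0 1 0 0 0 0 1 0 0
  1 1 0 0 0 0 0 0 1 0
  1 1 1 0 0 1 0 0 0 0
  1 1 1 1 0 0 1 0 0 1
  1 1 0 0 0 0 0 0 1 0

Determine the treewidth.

3

A width-3 tree decomposition is:
Bags: B1 = {1, 2, 3, 8}  B2 = {0, 1, 2, 8}  B3 = {1, 2, 3, 4}  B4 = {0, 1, 2, 7}  B5 = {0, 1, 6, 8}  B6 = {0, 2, 5, 7}  B7 = {0, 1, 8, 9}
Tree: B1–B2, B1–B3, B2–B4, B2–B5, B4–B6, B5–B7
The largest bag has 4 vertices, giving width 3; this decomposition certifies tw(G) ≤ 3. On the other hand G contains the 4-clique {0, 1, 8, 9}. A clique must lie in a single bag of any decomposition, so no decomposition can have width below 3. Combining the bounds, tw(G) = 3.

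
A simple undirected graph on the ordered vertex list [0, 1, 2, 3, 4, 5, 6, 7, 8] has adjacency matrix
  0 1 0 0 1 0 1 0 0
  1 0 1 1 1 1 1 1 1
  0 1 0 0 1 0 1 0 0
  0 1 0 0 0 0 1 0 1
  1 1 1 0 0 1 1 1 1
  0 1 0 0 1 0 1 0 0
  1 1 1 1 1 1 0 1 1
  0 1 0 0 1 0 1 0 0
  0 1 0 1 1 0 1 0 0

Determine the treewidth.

3

A width-3 tree decomposition is:
Bags: B1 = {1, 2, 4, 6}  B2 = {1, 4, 6, 8}  B3 = {0, 1, 4, 6}  B4 = {1, 4, 6, 7}  B5 = {1, 4, 5, 6}  B6 = {1, 3, 6, 8}
Tree: B1–B2, B1–B3, B2–B4, B2–B5, B2–B6
Every bag has size at most 4, so the width is 4 − 1 = 3 and tw(G) ≤ 3. On the other hand G contains the 4-clique {1, 3, 6, 8}. A clique must lie in a single bag of any decomposition, so no decomposition can have width below 3. Combining the bounds, tw(G) = 3.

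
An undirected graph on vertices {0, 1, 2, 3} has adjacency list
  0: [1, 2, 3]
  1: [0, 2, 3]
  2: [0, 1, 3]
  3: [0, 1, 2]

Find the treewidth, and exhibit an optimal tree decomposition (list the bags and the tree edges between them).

Treewidth 3.
One such decomposition:
Bags: B1 = {0, 1, 2, 3}
Tree: (single bag)

A single bag containing all 4 vertices is trivially a valid decomposition of width 3. Conversely, {0, 1, 2, 3} is a clique of size 4, and the vertices of any clique must share a bag in every tree decomposition; so some bag has ≥ 4 vertices and tw(G) ≥ 3. Therefore the treewidth is 3.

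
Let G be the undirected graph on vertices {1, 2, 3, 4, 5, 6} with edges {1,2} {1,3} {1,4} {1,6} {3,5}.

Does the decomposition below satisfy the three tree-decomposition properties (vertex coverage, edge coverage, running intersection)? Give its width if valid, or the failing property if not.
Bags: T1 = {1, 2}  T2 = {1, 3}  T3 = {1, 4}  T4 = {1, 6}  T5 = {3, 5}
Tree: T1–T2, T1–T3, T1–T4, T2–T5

Yes; width 1.

Vertex coverage: the bags together contain {1, 2, 3, 4, 5, 6}, the full vertex set. Edge coverage: each edge of G has both endpoints in at least one bag. Running intersection: for every vertex, the bags containing it form a connected subtree. All three properties hold, so this is a valid tree decomposition of width max|bag| − 1 = 1, and hence tw(G) ≤ 1.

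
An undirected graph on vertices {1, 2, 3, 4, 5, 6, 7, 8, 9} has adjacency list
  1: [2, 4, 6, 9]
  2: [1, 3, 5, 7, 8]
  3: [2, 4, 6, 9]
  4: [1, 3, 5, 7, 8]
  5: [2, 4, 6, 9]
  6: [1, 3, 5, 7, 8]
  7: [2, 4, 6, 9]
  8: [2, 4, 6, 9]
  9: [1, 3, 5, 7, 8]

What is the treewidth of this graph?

A width-4 tree decomposition is:
Bags: B1 = {2, 4, 6, 8, 9}  B2 = {2, 3, 4, 6, 9}  B3 = {2, 4, 5, 6, 9}  B4 = {2, 4, 6, 7, 9}  B5 = {1, 2, 4, 6, 9}
Tree: B1–B2, B2–B3, B3–B4, B4–B5
Every bag has size at most 5, so the width is 5 − 1 = 4 and tw(G) ≤ 4. For the lower bound: the 5 vertex sets {8,9}, {2,3}, {4,5}, {6}, {7} are disjoint, each induces a connected subgraph, and every pair is joined by at least one edge of G. Contracting each set to a single vertex therefore yields K_{5} as a minor, and since treewidth is minor-monotone, tw(G) ≥ tw(K_{5}) = 4. The upper and lower bounds meet at 4, so that is the treewidth.

4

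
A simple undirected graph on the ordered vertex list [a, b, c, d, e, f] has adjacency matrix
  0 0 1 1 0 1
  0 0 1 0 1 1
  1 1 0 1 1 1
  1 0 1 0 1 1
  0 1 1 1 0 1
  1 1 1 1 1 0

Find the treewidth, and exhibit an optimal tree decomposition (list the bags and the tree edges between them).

Treewidth 3.
One optimal decomposition is:
Bags: B1 = {a, c, d, f}  B2 = {c, d, e, f}  B3 = {b, c, e, f}
Tree: B1–B2, B2–B3

The largest bag has 4 vertices, giving width 3; this decomposition certifies tw(G) ≤ 3. Conversely, {c, d, e, f} is a clique of size 4, and the vertices of any clique must share a bag in every tree decomposition; so some bag has ≥ 4 vertices and tw(G) ≥ 3. Therefore the treewidth is 3.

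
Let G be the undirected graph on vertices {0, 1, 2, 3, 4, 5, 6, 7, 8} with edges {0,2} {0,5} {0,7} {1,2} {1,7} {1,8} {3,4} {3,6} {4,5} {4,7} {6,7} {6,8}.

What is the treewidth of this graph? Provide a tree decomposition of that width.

Treewidth 3.
Bags: B1 = {3, 4, 5, 6}  B2 = {4, 5, 6, 7}  B3 = {0, 5, 6, 7}  B4 = {0, 6, 7, 8}  B5 = {0, 1, 7, 8}  B6 = {0, 1, 2, 8}
Tree: B1–B2, B2–B3, B3–B4, B4–B5, B5–B6

The largest bag has 4 vertices, giving width 3; this decomposition certifies tw(G) ≤ 3. For the lower bound: the 4 vertex sets {3,4,5}, {6}, {7}, {0,1,2,8} are disjoint, each induces a connected subgraph, and every pair is joined by at least one edge of G. Contracting each set to a single vertex therefore yields K_{4} as a minor, and since treewidth is minor-monotone, tw(G) ≥ tw(K_{4}) = 3. Therefore the treewidth is 3.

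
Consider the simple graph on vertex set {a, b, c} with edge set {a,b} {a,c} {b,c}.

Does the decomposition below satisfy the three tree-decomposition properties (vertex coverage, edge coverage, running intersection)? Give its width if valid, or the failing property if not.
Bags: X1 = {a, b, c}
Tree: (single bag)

Every vertex of G appears in some bag (union = {a, b, c}); every edge is covered by a bag; and for each vertex v the set of bags containing v is connected in the bag tree. The decomposition is therefore valid. The largest bag has 3 vertices, so the width is 2.

Yes; width 2.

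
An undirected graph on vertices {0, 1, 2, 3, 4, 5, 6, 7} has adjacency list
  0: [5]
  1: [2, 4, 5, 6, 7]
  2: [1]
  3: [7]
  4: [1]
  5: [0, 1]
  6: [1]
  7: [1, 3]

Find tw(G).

A width-1 tree decomposition is:
Bags: B1 = {1, 4}  B2 = {1, 7}  B3 = {1, 2}  B4 = {1, 5}  B5 = {3, 7}  B6 = {0, 5}  B7 = {1, 6}
Tree: B1–B2, B2–B3, B3–B4, B2–B5, B4–B6, B3–B7
Every bag has size at most 2, so the width is 2 − 1 = 1 and tw(G) ≤ 1. Any graph with an edge has treewidth ≥ 1, and G has the edge 1–4. Hence tw(G) = 1 exactly.

1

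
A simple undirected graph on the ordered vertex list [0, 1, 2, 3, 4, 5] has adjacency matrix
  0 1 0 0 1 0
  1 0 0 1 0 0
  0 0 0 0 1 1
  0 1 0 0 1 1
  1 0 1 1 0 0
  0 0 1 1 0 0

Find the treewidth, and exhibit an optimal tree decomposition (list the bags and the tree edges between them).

Treewidth 2.
Bags: B1 = {0, 1, 4}  B2 = {1, 3, 4}  B3 = {2, 3, 4}  B4 = {2, 3, 5}
Tree: B1–B2, B2–B3, B3–B4

Every bag has size at most 3, so the width is 3 − 1 = 2 and tw(G) ≤ 2. Since 0–1–3–4–0 is a cycle in G, G is not acyclic. Forests are exactly the graphs of treewidth ≤ 1, so tw(G) ≥ 2. Therefore the treewidth is 2.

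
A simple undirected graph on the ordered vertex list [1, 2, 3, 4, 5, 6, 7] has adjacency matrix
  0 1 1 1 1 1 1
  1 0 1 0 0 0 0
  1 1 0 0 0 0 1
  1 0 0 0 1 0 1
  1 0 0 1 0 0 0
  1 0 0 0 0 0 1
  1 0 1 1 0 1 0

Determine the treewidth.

2

A width-2 tree decomposition is:
Bags: B1 = {1, 2, 3}  B2 = {1, 3, 7}  B3 = {1, 4, 7}  B4 = {1, 4, 5}  B5 = {1, 6, 7}
Tree: B1–B2, B2–B3, B3–B4, B2–B5
The largest bag has 3 vertices, giving width 2; this decomposition certifies tw(G) ≤ 2. Conversely, {1, 2, 3} is a clique of size 3, and the vertices of any clique must share a bag in every tree decomposition; so some bag has ≥ 3 vertices and tw(G) ≥ 2. The upper and lower bounds meet at 2, so that is the treewidth.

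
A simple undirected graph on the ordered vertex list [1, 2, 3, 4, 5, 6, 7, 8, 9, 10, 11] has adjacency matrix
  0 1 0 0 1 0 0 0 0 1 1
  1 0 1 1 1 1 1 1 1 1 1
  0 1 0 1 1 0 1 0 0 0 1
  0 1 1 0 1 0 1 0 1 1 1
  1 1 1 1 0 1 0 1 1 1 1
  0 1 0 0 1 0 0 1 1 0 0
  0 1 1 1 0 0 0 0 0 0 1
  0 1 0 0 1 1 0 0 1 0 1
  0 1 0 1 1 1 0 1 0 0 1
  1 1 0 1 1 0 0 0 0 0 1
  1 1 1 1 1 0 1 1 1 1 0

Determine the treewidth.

4

A width-4 tree decomposition is:
Bags: B1 = {2, 4, 5, 9, 11}  B2 = {2, 4, 5, 10, 11}  B3 = {2, 3, 4, 5, 11}  B4 = {2, 5, 8, 9, 11}  B5 = {2, 3, 4, 7, 11}  B6 = {1, 2, 5, 10, 11}  B7 = {2, 5, 6, 8, 9}
Tree: B1–B2, B2–B3, B1–B4, B3–B5, B2–B6, B4–B7
Each bag holds 5 vertices, so the decomposition has width 4, which upper-bounds the treewidth. On the other hand G contains the 5-clique {2, 5, 8, 9, 11}. A clique must lie in a single bag of any decomposition, so no decomposition can have width below 4. The upper and lower bounds meet at 4, so that is the treewidth.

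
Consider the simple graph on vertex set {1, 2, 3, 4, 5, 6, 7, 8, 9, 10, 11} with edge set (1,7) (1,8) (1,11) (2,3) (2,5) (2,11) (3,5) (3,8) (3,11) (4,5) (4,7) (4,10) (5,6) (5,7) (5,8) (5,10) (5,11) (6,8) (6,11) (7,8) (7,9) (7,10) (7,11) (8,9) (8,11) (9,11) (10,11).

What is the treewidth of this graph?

3

A width-3 tree decomposition is:
Bags: B1 = {5, 7, 8, 11}  B2 = {7, 8, 9, 11}  B3 = {5, 7, 10, 11}  B4 = {1, 7, 8, 11}  B5 = {3, 5, 8, 11}  B6 = {2, 3, 5, 11}  B7 = {4, 5, 7, 10}  B8 = {5, 6, 8, 11}
Tree: B1–B2, B1–B3, B1–B4, B1–B5, B5–B6, B3–B7, B1–B8
The largest bag has 4 vertices, giving width 3; this decomposition certifies tw(G) ≤ 3. Conversely, {1, 7, 8, 11} is a clique of size 4, and the vertices of any clique must share a bag in every tree decomposition; so some bag has ≥ 4 vertices and tw(G) ≥ 3. Combining the bounds, tw(G) = 3.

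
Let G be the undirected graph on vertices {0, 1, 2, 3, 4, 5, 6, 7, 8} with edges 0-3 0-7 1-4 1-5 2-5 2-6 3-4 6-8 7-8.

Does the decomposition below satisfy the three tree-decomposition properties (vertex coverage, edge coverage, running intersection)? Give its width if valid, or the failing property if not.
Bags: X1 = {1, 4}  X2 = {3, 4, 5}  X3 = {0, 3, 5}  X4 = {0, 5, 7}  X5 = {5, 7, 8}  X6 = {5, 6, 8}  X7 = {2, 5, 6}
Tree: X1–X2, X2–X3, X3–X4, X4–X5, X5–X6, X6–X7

No — edge (5,1) lies in no bag.

A tree decomposition must satisfy three properties: every vertex lies in some bag; for every edge, both endpoints lie together in some bag; and for every vertex, the bags containing it form a connected subtree. Here edge (5,1) lies in no bag, so the decomposition is invalid.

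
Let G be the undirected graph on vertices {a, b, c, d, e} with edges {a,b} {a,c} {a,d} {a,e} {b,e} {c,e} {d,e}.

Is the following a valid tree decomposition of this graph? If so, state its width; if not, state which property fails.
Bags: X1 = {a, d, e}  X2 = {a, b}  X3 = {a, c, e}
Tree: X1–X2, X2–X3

No — edge (e,b) lies in no bag.

A tree decomposition must satisfy three properties: every vertex lies in some bag; for every edge, both endpoints lie together in some bag; and for every vertex, the bags containing it form a connected subtree. Here edge (e,b) lies in no bag, so the decomposition is invalid.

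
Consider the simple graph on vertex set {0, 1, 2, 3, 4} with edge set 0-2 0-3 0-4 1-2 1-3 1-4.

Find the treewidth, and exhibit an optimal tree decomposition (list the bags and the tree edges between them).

The largest bag has 3 vertices, giving width 2; this decomposition certifies tw(G) ≤ 2. Since 0–4–1–3–0 is a cycle in G, G is not acyclic. Forests are exactly the graphs of treewidth ≤ 1, so tw(G) ≥ 2. Combining the bounds, tw(G) = 2.

Treewidth 2.
One such decomposition:
Bags: B1 = {0, 1, 4}  B2 = {0, 1, 3}  B3 = {0, 1, 2}
Tree: B1–B2, B2–B3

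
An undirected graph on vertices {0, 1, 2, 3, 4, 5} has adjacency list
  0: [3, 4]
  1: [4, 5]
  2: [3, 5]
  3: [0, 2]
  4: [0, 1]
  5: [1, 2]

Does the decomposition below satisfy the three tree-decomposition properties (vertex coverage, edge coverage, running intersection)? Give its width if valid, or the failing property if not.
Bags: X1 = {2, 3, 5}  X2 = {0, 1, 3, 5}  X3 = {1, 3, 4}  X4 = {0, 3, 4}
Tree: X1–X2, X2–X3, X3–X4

No — bags containing vertex 0 are not connected in the tree.

A tree decomposition must satisfy three properties: every vertex lies in some bag; for every edge, both endpoints lie together in some bag; and for every vertex, the bags containing it form a connected subtree. Here bags containing vertex 0 are not connected in the tree, so the decomposition is invalid.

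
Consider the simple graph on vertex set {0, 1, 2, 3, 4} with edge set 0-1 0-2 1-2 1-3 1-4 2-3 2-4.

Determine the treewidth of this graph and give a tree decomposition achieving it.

The largest bag has 3 vertices, giving width 2; this decomposition certifies tw(G) ≤ 2. Conversely, {0, 1, 2} is a clique of size 3, and the vertices of any clique must share a bag in every tree decomposition; so some bag has ≥ 3 vertices and tw(G) ≥ 2. Combining the bounds, tw(G) = 2.

Treewidth 2.
Bags: B1 = {1, 2, 3}  B2 = {1, 2, 4}  B3 = {0, 1, 2}
Tree: B1–B2, B2–B3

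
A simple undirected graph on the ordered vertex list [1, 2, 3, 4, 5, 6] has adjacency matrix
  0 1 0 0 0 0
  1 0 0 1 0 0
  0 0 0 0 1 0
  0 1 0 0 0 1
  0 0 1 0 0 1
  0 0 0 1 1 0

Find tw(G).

1

A width-1 tree decomposition is:
Bags: B1 = {4, 6}  B2 = {5, 6}  B3 = {2, 4}  B4 = {3, 5}  B5 = {1, 2}
Tree: B1–B2, B1–B3, B2–B4, B3–B5
Each bag holds 2 vertices, so the decomposition has width 1, which upper-bounds the treewidth. Any graph with an edge has treewidth ≥ 1, and G has the edge 4–6. Combining the bounds, tw(G) = 1.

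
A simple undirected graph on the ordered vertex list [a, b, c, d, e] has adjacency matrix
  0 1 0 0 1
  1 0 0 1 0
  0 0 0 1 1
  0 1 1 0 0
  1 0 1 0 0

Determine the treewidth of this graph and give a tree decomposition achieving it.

Treewidth 2.
One such decomposition:
Bags: B1 = {a, c, e}  B2 = {a, b, c}  B3 = {b, c, d}
Tree: B1–B2, B2–B3

Each bag holds 3 vertices, so the decomposition has width 2, which upper-bounds the treewidth. For the lower bound, G contains the cycle c–e–a–b–d–c, so G is not a forest; only forests have treewidth ≤ 1, hence tw(G) ≥ 2. The upper and lower bounds meet at 2, so that is the treewidth.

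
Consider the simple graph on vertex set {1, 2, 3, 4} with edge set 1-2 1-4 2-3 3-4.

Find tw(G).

2

A width-2 tree decomposition is:
Bags: B1 = {1, 2, 4}  B2 = {2, 3, 4}
Tree: B1–B2
The largest bag has 3 vertices, giving width 2; this decomposition certifies tw(G) ≤ 2. The edges 4–1–2–3–4 form a cycle, so G is not a tree and its treewidth is at least 2. Combining the bounds, tw(G) = 2.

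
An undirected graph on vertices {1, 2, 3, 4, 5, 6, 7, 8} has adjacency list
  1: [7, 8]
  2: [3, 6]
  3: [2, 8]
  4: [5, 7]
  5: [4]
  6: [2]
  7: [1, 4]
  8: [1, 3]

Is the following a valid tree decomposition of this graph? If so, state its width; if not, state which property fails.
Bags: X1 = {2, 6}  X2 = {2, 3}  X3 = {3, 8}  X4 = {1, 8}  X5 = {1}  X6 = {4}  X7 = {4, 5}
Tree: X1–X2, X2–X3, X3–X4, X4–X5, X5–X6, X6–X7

No — vertex 7 appears in no bag.

A tree decomposition must satisfy three properties: every vertex lies in some bag; for every edge, both endpoints lie together in some bag; and for every vertex, the bags containing it form a connected subtree. Here vertex 7 appears in no bag, so the decomposition is invalid.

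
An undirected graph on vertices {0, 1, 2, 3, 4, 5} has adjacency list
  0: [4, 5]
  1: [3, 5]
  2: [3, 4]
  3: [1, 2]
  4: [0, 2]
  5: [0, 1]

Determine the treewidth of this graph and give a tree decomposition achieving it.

Treewidth 2.
Bags: B1 = {1, 2, 3}  B2 = {1, 2, 4}  B3 = {0, 1, 4}  B4 = {0, 1, 5}
Tree: B1–B2, B2–B3, B3–B4

Each bag holds 3 vertices, so the decomposition has width 2, which upper-bounds the treewidth. The edges 1–3–2–4–0–5–1 form a cycle, so G is not a tree and its treewidth is at least 2. Therefore the treewidth is 2.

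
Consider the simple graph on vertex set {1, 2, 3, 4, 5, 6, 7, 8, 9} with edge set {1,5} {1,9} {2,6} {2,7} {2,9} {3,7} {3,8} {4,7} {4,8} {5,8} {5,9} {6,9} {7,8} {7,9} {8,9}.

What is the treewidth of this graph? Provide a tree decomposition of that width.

Every bag has size at most 3, so the width is 3 − 1 = 2 and tw(G) ≤ 2. Conversely, {5, 8, 9} is a clique of size 3, and the vertices of any clique must share a bag in every tree decomposition; so some bag has ≥ 3 vertices and tw(G) ≥ 2. Combining the bounds, tw(G) = 2.

Treewidth 2.
One optimal decomposition is:
Bags: B1 = {7, 8, 9}  B2 = {2, 7, 9}  B3 = {2, 6, 9}  B4 = {4, 7, 8}  B5 = {5, 8, 9}  B6 = {1, 5, 9}  B7 = {3, 7, 8}
Tree: B1–B2, B2–B3, B1–B4, B1–B5, B5–B6, B4–B7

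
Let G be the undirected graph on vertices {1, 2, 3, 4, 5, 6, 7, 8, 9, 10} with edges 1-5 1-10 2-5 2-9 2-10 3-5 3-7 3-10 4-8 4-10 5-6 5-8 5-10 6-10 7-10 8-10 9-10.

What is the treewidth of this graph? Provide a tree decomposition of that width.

Treewidth 2.
One such decomposition:
Bags: B1 = {3, 5, 10}  B2 = {2, 5, 10}  B3 = {3, 7, 10}  B4 = {5, 8, 10}  B5 = {2, 9, 10}  B6 = {4, 8, 10}  B7 = {1, 5, 10}  B8 = {5, 6, 10}
Tree: B1–B2, B1–B3, B2–B4, B2–B5, B4–B6, B1–B7, B2–B8

Every bag has size at most 3, so the width is 3 − 1 = 2 and tw(G) ≤ 2. Conversely, {2, 9, 10} is a clique of size 3, and the vertices of any clique must share a bag in every tree decomposition; so some bag has ≥ 3 vertices and tw(G) ≥ 2. Hence tw(G) = 2 exactly.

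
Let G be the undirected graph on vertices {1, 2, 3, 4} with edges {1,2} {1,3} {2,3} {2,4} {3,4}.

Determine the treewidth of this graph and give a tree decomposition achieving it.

Treewidth 2.
One optimal decomposition is:
Bags: B1 = {1, 2, 3}  B2 = {2, 3, 4}
Tree: B1–B2

The largest bag has 3 vertices, giving width 2; this decomposition certifies tw(G) ≤ 2. Conversely, {1, 2, 3} is a clique of size 3, and the vertices of any clique must share a bag in every tree decomposition; so some bag has ≥ 3 vertices and tw(G) ≥ 2. Hence tw(G) = 2 exactly.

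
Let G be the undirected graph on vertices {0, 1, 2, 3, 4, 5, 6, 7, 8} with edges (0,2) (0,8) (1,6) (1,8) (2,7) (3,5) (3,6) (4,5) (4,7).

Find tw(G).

A width-2 tree decomposition is:
Bags: B1 = {0, 2, 8}  B2 = {2, 7, 8}  B3 = {4, 7, 8}  B4 = {4, 5, 8}  B5 = {3, 5, 8}  B6 = {3, 6, 8}  B7 = {1, 6, 8}
Tree: B1–B2, B2–B3, B3–B4, B4–B5, B5–B6, B6–B7
Every bag has size at most 3, so the width is 3 − 1 = 2 and tw(G) ≤ 2. For the lower bound, G contains the cycle 8–0–2–7–4–5–3–6–1–8, so G is not a forest; only forests have treewidth ≤ 1, hence tw(G) ≥ 2. The upper and lower bounds meet at 2, so that is the treewidth.

2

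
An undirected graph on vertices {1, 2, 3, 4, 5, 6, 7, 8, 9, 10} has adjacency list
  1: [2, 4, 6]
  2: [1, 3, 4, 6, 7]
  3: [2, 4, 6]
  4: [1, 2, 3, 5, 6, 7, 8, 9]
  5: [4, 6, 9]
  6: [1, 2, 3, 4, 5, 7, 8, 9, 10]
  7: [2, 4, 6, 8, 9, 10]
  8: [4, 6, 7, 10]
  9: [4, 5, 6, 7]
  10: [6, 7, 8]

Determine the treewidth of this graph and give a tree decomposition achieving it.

Each bag holds 4 vertices, so the decomposition has width 3, which upper-bounds the treewidth. For the lower bound, the 4 vertices {6, 7, 8, 10} are pairwise adjacent, and any tree decomposition puts a clique entirely inside one bag — forcing width ≥ 3. The upper and lower bounds meet at 3, so that is the treewidth.

Treewidth 3.
One such decomposition:
Bags: B1 = {4, 6, 7, 8}  B2 = {2, 4, 6, 7}  B3 = {6, 7, 8, 10}  B4 = {4, 6, 7, 9}  B5 = {2, 3, 4, 6}  B6 = {4, 5, 6, 9}  B7 = {1, 2, 4, 6}
Tree: B1–B2, B1–B3, B1–B4, B2–B5, B4–B6, B2–B7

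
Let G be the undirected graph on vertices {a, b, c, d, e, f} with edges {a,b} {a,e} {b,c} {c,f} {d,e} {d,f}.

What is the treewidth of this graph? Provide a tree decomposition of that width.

Treewidth 2.
One optimal decomposition is:
Bags: B1 = {b, c, f}  B2 = {a, b, f}  B3 = {a, e, f}  B4 = {d, e, f}
Tree: B1–B2, B2–B3, B3–B4

The largest bag has 3 vertices, giving width 2; this decomposition certifies tw(G) ≤ 2. Since f–c–b–a–e–d–f is a cycle in G, G is not acyclic. Forests are exactly the graphs of treewidth ≤ 1, so tw(G) ≥ 2. Combining the bounds, tw(G) = 2.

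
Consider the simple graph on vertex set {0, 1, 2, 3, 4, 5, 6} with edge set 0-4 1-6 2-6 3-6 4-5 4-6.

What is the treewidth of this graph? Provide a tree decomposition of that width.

Treewidth 1.
One such decomposition:
Bags: B1 = {4, 5}  B2 = {4, 6}  B3 = {3, 6}  B4 = {2, 6}  B5 = {0, 4}  B6 = {1, 6}
Tree: B1–B2, B2–B3, B3–B4, B2–B5, B3–B6

The largest bag has 2 vertices, giving width 1; this decomposition certifies tw(G) ≤ 1. Since G has at least one edge (e.g. 4–5), it is not an edgeless graph, so tw(G) ≥ 1. Therefore the treewidth is 1.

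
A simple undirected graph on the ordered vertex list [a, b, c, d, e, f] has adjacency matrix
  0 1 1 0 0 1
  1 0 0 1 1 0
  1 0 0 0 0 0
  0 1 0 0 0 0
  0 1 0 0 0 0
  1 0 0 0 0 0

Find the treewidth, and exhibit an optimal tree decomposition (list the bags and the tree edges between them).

Every bag has size at most 2, so the width is 2 − 1 = 1 and tw(G) ≤ 1. Any graph with an edge has treewidth ≥ 1, and G has the edge b–d. Combining the bounds, tw(G) = 1.

Treewidth 1.
Bags: B1 = {b, d}  B2 = {b, e}  B3 = {a, b}  B4 = {a, c}  B5 = {a, f}
Tree: B1–B2, B2–B3, B3–B4, B3–B5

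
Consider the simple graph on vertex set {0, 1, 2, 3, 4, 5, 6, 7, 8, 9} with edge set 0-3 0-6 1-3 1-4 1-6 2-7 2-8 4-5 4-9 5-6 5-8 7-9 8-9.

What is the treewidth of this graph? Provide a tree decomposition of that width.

Treewidth 2.
Bags: B1 = {2, 7, 8}  B2 = {7, 8, 9}  B3 = {5, 8, 9}  B4 = {4, 5, 9}  B5 = {4, 5, 6}  B6 = {1, 4, 6}  B7 = {0, 1, 6}  B8 = {0, 1, 3}
Tree: B1–B2, B2–B3, B3–B4, B4–B5, B5–B6, B6–B7, B7–B8

Each bag holds 3 vertices, so the decomposition has width 2, which upper-bounds the treewidth. For the lower bound, G contains the cycle 2–7–9–8–2, so G is not a forest; only forests have treewidth ≤ 1, hence tw(G) ≥ 2. The upper and lower bounds meet at 2, so that is the treewidth.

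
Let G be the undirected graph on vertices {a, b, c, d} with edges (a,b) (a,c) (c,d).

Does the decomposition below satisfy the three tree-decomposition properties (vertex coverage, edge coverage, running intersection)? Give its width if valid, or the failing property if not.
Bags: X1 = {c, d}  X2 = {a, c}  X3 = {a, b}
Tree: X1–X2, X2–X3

Yes; width 1.

Vertex coverage: the bags together contain {a, b, c, d}, the full vertex set. Edge coverage: each edge of G has both endpoints in at least one bag. Running intersection: for every vertex, the bags containing it form a connected subtree. All three properties hold, so this is a valid tree decomposition of width max|bag| − 1 = 1, and hence tw(G) ≤ 1.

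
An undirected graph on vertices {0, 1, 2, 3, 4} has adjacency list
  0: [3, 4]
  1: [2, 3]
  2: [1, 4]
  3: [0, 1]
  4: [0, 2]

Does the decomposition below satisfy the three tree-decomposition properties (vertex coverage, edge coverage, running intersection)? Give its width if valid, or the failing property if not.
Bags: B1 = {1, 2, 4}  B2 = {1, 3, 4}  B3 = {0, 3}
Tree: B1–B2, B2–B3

No — edge (4,0) lies in no bag.

A tree decomposition must satisfy three properties: every vertex lies in some bag; for every edge, both endpoints lie together in some bag; and for every vertex, the bags containing it form a connected subtree. Here edge (4,0) lies in no bag, so the decomposition is invalid.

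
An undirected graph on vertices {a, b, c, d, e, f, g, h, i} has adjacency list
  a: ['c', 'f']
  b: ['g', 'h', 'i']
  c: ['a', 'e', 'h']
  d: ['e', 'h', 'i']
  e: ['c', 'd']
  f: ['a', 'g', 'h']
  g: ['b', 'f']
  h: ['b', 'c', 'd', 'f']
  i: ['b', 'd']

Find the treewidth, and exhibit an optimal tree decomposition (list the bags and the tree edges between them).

The largest bag has 4 vertices, giving width 3; this decomposition certifies tw(G) ≤ 3. For the lower bound: the 4 vertex sets {b,g,i}, {f}, {h}, {a,c,d,e} are disjoint, each induces a connected subgraph, and every pair is joined by at least one edge of G. Contracting each set to a single vertex therefore yields K_{4} as a minor, and since treewidth is minor-monotone, tw(G) ≥ tw(K_{4}) = 3. Hence tw(G) = 3 exactly.

Treewidth 3.
Bags: B1 = {b, f, g, i}  B2 = {b, f, h, i}  B3 = {d, f, h, i}  B4 = {a, d, f, h}  B5 = {a, c, d, h}  B6 = {a, c, d, e}
Tree: B1–B2, B2–B3, B3–B4, B4–B5, B5–B6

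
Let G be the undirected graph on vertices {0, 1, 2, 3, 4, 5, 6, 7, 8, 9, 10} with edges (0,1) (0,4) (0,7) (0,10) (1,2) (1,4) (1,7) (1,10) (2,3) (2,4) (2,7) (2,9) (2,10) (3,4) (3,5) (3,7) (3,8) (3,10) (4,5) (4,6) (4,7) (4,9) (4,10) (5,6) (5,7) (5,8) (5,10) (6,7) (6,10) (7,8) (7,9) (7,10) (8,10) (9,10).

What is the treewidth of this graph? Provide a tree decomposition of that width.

The largest bag has 5 vertices, giving width 4; this decomposition certifies tw(G) ≤ 4. Conversely, {3, 5, 7, 8, 10} is a clique of size 5, and the vertices of any clique must share a bag in every tree decomposition; so some bag has ≥ 5 vertices and tw(G) ≥ 4. Therefore the treewidth is 4.

Treewidth 4.
Bags: B1 = {3, 4, 5, 7, 10}  B2 = {4, 5, 6, 7, 10}  B3 = {2, 3, 4, 7, 10}  B4 = {1, 2, 4, 7, 10}  B5 = {2, 4, 7, 9, 10}  B6 = {3, 5, 7, 8, 10}  B7 = {0, 1, 4, 7, 10}
Tree: B1–B2, B1–B3, B3–B4, B3–B5, B1–B6, B4–B7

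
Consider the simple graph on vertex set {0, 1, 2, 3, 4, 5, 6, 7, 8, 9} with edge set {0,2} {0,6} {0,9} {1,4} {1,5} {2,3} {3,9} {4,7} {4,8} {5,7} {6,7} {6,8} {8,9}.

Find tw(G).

2

A width-2 tree decomposition is:
Bags: B1 = {0, 2, 3}  B2 = {0, 3, 9}  B3 = {0, 6, 9}  B4 = {6, 8, 9}  B5 = {6, 7, 8}  B6 = {4, 7, 8}  B7 = {4, 5, 7}  B8 = {1, 4, 5}
Tree: B1–B2, B2–B3, B3–B4, B4–B5, B5–B6, B6–B7, B7–B8
The largest bag has 3 vertices, giving width 2; this decomposition certifies tw(G) ≤ 2. Since 2–3–9–0–2 is a cycle in G, G is not acyclic. Forests are exactly the graphs of treewidth ≤ 1, so tw(G) ≥ 2. Combining the bounds, tw(G) = 2.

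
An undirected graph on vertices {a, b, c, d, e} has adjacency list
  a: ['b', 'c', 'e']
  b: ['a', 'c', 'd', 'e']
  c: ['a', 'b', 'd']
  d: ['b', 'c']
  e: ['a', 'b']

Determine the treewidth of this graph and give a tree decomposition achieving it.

Treewidth 2.
One such decomposition:
Bags: B1 = {a, b, c}  B2 = {a, b, e}  B3 = {b, c, d}
Tree: B1–B2, B1–B3

Each bag holds 3 vertices, so the decomposition has width 2, which upper-bounds the treewidth. Conversely, {a, b, e} is a clique of size 3, and the vertices of any clique must share a bag in every tree decomposition; so some bag has ≥ 3 vertices and tw(G) ≥ 2. The upper and lower bounds meet at 2, so that is the treewidth.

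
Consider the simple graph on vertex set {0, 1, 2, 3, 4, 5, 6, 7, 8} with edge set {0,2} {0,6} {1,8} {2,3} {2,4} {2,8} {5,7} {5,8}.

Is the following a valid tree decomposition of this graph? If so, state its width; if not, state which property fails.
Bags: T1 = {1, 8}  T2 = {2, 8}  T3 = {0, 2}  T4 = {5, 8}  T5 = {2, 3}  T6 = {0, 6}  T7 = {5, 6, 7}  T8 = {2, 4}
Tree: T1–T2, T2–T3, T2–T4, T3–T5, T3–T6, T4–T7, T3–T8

A tree decomposition must satisfy three properties: every vertex lies in some bag; for every edge, both endpoints lie together in some bag; and for every vertex, the bags containing it form a connected subtree. Here bags containing vertex 6 are not connected in the tree, so the decomposition is invalid.

No — bags containing vertex 6 are not connected in the tree.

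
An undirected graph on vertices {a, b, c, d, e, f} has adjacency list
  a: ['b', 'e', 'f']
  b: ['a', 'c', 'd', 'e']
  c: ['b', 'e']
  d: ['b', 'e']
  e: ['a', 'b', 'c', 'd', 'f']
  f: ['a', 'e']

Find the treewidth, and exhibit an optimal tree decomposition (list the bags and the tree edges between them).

Treewidth 2.
Bags: B1 = {a, b, e}  B2 = {b, c, e}  B3 = {a, e, f}  B4 = {b, d, e}
Tree: B1–B2, B1–B3, B1–B4

The largest bag has 3 vertices, giving width 2; this decomposition certifies tw(G) ≤ 2. On the other hand G contains the 3-clique {a, e, f}. A clique must lie in a single bag of any decomposition, so no decomposition can have width below 2. The upper and lower bounds meet at 2, so that is the treewidth.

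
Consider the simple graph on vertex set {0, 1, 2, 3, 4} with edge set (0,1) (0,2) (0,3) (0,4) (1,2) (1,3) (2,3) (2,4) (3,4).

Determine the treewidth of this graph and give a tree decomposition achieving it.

Every bag has size at most 4, so the width is 4 − 1 = 3 and tw(G) ≤ 3. Conversely, {0, 1, 2, 3} is a clique of size 4, and the vertices of any clique must share a bag in every tree decomposition; so some bag has ≥ 4 vertices and tw(G) ≥ 3. Combining the bounds, tw(G) = 3.

Treewidth 3.
One optimal decomposition is:
Bags: B1 = {0, 1, 2, 3}  B2 = {0, 2, 3, 4}
Tree: B1–B2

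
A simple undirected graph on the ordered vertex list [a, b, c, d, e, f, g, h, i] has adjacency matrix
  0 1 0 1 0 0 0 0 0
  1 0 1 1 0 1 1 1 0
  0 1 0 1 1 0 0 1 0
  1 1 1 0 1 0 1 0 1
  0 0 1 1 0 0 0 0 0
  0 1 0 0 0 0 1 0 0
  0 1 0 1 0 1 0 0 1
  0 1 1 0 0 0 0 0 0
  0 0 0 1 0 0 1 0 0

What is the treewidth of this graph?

A width-2 tree decomposition is:
Bags: B1 = {b, f, g}  B2 = {b, d, g}  B3 = {b, c, d}  B4 = {d, g, i}  B5 = {a, b, d}  B6 = {b, c, h}  B7 = {c, d, e}
Tree: B1–B2, B2–B3, B2–B4, B3–B5, B3–B6, B3–B7
Each bag holds 3 vertices, so the decomposition has width 2, which upper-bounds the treewidth. For the lower bound, the 3 vertices {c, d, e} are pairwise adjacent, and any tree decomposition puts a clique entirely inside one bag — forcing width ≥ 2. Therefore the treewidth is 2.

2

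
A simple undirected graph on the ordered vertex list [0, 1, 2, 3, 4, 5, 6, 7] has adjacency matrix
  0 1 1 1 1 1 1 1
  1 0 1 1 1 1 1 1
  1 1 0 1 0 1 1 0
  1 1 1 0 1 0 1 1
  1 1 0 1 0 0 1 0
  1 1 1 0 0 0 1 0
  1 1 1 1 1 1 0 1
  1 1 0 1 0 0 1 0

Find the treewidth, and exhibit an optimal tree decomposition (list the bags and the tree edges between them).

Each bag holds 5 vertices, so the decomposition has width 4, which upper-bounds the treewidth. On the other hand G contains the 5-clique {0, 1, 2, 3, 6}. A clique must lie in a single bag of any decomposition, so no decomposition can have width below 4. The upper and lower bounds meet at 4, so that is the treewidth.

Treewidth 4.
One optimal decomposition is:
Bags: B1 = {0, 1, 3, 6, 7}  B2 = {0, 1, 2, 3, 6}  B3 = {0, 1, 2, 5, 6}  B4 = {0, 1, 3, 4, 6}
Tree: B1–B2, B2–B3, B2–B4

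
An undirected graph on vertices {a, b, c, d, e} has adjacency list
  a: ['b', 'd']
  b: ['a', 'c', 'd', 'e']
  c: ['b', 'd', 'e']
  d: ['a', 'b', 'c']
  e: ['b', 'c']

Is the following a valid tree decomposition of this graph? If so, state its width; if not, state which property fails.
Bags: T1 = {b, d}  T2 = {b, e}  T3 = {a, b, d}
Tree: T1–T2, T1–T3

A tree decomposition must satisfy three properties: every vertex lies in some bag; for every edge, both endpoints lie together in some bag; and for every vertex, the bags containing it form a connected subtree. Here vertex c appears in no bag, so the decomposition is invalid.

No — vertex c appears in no bag.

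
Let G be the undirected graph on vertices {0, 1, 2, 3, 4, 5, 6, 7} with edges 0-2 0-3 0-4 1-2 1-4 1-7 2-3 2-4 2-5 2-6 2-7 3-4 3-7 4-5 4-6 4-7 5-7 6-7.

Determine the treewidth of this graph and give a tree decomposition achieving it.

Treewidth 3.
Bags: B1 = {2, 3, 4, 7}  B2 = {2, 4, 5, 7}  B3 = {2, 4, 6, 7}  B4 = {1, 2, 4, 7}  B5 = {0, 2, 3, 4}
Tree: B1–B2, B2–B3, B1–B4, B1–B5

Every bag has size at most 4, so the width is 4 − 1 = 3 and tw(G) ≤ 3. On the other hand G contains the 4-clique {0, 2, 3, 4}. A clique must lie in a single bag of any decomposition, so no decomposition can have width below 3. Therefore the treewidth is 3.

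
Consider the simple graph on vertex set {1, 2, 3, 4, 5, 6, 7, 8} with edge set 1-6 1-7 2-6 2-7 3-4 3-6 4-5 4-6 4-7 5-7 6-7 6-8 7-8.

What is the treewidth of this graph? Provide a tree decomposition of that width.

Treewidth 2.
Bags: B1 = {6, 7, 8}  B2 = {4, 6, 7}  B3 = {1, 6, 7}  B4 = {3, 4, 6}  B5 = {4, 5, 7}  B6 = {2, 6, 7}
Tree: B1–B2, B2–B3, B2–B4, B2–B5, B2–B6

Each bag holds 3 vertices, so the decomposition has width 2, which upper-bounds the treewidth. For the lower bound, the 3 vertices {4, 5, 7} are pairwise adjacent, and any tree decomposition puts a clique entirely inside one bag — forcing width ≥ 2. Therefore the treewidth is 2.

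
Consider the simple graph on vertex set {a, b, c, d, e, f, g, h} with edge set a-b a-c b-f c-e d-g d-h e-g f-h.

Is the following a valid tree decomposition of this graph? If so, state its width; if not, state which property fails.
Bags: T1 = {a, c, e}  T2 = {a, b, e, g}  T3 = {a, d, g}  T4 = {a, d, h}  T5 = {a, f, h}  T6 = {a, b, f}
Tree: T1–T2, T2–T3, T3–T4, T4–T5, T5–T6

No — bags containing vertex b are not connected in the tree.

A tree decomposition must satisfy three properties: every vertex lies in some bag; for every edge, both endpoints lie together in some bag; and for every vertex, the bags containing it form a connected subtree. Here bags containing vertex b are not connected in the tree, so the decomposition is invalid.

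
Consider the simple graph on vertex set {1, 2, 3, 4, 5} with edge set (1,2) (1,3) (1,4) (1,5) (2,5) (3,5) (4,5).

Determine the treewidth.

A width-2 tree decomposition is:
Bags: B1 = {1, 4, 5}  B2 = {1, 2, 5}  B3 = {1, 3, 5}
Tree: B1–B2, B2–B3
Every bag has size at most 3, so the width is 3 − 1 = 2 and tw(G) ≤ 2. On the other hand G contains the 3-clique {1, 2, 5}. A clique must lie in a single bag of any decomposition, so no decomposition can have width below 2. Therefore the treewidth is 2.

2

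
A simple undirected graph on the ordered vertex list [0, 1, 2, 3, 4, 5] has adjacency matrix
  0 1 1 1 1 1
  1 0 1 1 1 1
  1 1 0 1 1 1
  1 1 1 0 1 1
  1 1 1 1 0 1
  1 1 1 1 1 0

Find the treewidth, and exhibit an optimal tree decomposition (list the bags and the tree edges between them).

A single bag containing all 6 vertices is trivially a valid decomposition of width 5. For the lower bound, the 6 vertices {0, 1, 2, 3, 4, 5} are pairwise adjacent, and any tree decomposition puts a clique entirely inside one bag — forcing width ≥ 5. Hence tw(G) = 5 exactly.

Treewidth 5.
One optimal decomposition is:
Bags: B1 = {0, 1, 2, 3, 4, 5}
Tree: (single bag)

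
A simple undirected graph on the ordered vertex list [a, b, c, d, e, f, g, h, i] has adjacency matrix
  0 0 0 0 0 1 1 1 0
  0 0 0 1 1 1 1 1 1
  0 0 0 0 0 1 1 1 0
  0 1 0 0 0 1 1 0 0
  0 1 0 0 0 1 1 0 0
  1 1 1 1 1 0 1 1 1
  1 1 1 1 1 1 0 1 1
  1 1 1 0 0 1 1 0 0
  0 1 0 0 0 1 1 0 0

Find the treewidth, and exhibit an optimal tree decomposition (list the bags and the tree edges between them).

Each bag holds 4 vertices, so the decomposition has width 3, which upper-bounds the treewidth. On the other hand G contains the 4-clique {c, f, g, h}. A clique must lie in a single bag of any decomposition, so no decomposition can have width below 3. The upper and lower bounds meet at 3, so that is the treewidth.

Treewidth 3.
One optimal decomposition is:
Bags: B1 = {c, f, g, h}  B2 = {b, f, g, h}  B3 = {b, e, f, g}  B4 = {b, d, f, g}  B5 = {b, f, g, i}  B6 = {a, f, g, h}
Tree: B1–B2, B2–B3, B2–B4, B3–B5, B2–B6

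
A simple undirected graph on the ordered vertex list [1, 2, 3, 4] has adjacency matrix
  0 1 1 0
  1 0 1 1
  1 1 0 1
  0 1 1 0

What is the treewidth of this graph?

2

A width-2 tree decomposition is:
Bags: B1 = {2, 3, 4}  B2 = {1, 2, 3}
Tree: B1–B2
Every bag has size at most 3, so the width is 3 − 1 = 2 and tw(G) ≤ 2. On the other hand G contains the 3-clique {1, 2, 3}. A clique must lie in a single bag of any decomposition, so no decomposition can have width below 2. Combining the bounds, tw(G) = 2.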